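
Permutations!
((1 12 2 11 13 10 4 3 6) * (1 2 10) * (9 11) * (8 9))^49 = (1 6 13 3 11 4 9 10 8 12 2)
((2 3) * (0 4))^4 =(4)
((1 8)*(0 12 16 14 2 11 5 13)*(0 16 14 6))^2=((0 12 14 2 11 5 13 16 6)(1 8))^2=(0 14 11 13 6 12 2 5 16)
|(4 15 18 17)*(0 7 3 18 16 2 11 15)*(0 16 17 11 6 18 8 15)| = 12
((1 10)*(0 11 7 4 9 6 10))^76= ((0 11 7 4 9 6 10 1))^76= (0 9)(1 4)(6 11)(7 10)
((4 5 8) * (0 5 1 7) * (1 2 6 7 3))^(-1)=(0 7 6 2 4 8 5)(1 3)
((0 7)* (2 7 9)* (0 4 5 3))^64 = ((0 9 2 7 4 5 3))^64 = (0 9 2 7 4 5 3)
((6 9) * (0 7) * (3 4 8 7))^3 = ((0 3 4 8 7)(6 9))^3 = (0 8 3 7 4)(6 9)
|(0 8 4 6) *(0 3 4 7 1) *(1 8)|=6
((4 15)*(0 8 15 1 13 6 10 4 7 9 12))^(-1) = (0 12 9 7 15 8)(1 4 10 6 13)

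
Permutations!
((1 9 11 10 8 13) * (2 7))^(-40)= (1 11 8)(9 10 13)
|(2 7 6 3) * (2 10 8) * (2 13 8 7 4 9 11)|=|(2 4 9 11)(3 10 7 6)(8 13)|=4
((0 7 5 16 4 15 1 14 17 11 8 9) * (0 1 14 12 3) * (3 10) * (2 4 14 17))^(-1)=((0 7 5 16 14 2 4 15 17 11 8 9 1 12 10 3))^(-1)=(0 3 10 12 1 9 8 11 17 15 4 2 14 16 5 7)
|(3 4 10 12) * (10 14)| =|(3 4 14 10 12)| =5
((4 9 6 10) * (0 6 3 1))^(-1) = (0 1 3 9 4 10 6)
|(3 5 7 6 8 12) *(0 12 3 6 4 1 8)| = 6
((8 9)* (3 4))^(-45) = ((3 4)(8 9))^(-45) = (3 4)(8 9)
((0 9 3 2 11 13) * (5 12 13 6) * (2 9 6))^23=(0 12 6 13 5)(2 11)(3 9)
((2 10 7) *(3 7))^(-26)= ((2 10 3 7))^(-26)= (2 3)(7 10)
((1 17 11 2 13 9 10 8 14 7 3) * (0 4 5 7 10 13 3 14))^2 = (0 5 14 8 4 7 10)(1 11 3 17 2)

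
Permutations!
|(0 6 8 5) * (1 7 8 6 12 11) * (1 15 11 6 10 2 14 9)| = |(0 12 6 10 2 14 9 1 7 8 5)(11 15)| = 22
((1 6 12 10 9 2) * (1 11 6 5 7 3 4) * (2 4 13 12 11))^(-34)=((1 5 7 3 13 12 10 9 4)(6 11))^(-34)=(1 7 13 10 4 5 3 12 9)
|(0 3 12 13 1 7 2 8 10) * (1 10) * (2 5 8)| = |(0 3 12 13 10)(1 7 5 8)| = 20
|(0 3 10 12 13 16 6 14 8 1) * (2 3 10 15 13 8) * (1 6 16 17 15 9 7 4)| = 12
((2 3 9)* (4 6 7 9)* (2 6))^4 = (2 3 4)(6 7 9)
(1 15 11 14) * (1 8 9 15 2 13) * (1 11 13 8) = (1 2 8 9 15 13 11 14) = [0, 2, 8, 3, 4, 5, 6, 7, 9, 15, 10, 14, 12, 11, 1, 13]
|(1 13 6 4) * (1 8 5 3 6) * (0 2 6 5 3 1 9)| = |(0 2 6 4 8 3 5 1 13 9)| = 10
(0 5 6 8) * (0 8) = (8)(0 5 6) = [5, 1, 2, 3, 4, 6, 0, 7, 8]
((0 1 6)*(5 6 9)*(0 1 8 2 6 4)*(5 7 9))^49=(7 9)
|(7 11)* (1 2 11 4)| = |(1 2 11 7 4)| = 5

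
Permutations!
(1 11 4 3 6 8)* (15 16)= (1 11 4 3 6 8)(15 16)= [0, 11, 2, 6, 3, 5, 8, 7, 1, 9, 10, 4, 12, 13, 14, 16, 15]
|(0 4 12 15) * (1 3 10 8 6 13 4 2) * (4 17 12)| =|(0 2 1 3 10 8 6 13 17 12 15)| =11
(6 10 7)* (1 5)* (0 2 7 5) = (0 2 7 6 10 5 1) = [2, 0, 7, 3, 4, 1, 10, 6, 8, 9, 5]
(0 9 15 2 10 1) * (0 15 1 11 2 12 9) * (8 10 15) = (1 8 10 11 2 15 12 9) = [0, 8, 15, 3, 4, 5, 6, 7, 10, 1, 11, 2, 9, 13, 14, 12]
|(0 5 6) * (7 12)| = |(0 5 6)(7 12)| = 6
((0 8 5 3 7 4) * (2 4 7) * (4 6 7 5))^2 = (0 4 8)(2 7 3 6 5)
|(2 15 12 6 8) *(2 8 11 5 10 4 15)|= |(4 15 12 6 11 5 10)|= 7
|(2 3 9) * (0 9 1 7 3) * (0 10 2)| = 6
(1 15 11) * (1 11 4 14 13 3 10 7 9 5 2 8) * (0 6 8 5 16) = (0 6 8 1 15 4 14 13 3 10 7 9 16)(2 5) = [6, 15, 5, 10, 14, 2, 8, 9, 1, 16, 7, 11, 12, 3, 13, 4, 0]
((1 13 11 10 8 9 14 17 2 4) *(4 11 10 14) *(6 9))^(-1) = (1 4 9 6 8 10 13)(2 17 14 11)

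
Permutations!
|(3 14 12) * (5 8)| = 6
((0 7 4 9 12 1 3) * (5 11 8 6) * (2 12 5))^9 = (0 12 8 9)(1 6 5 7)(2 11 4 3)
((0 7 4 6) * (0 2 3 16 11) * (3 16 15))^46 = ((0 7 4 6 2 16 11)(3 15))^46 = (0 2 7 16 4 11 6)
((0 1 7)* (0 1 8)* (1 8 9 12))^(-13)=(0 8 7 1 12 9)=((0 9 12 1 7 8))^(-13)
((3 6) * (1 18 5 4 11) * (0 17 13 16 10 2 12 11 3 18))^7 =(0 11 2 16 17 1 12 10 13)(3 18 4 6 5)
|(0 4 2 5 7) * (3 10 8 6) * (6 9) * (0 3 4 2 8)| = |(0 2 5 7 3 10)(4 8 9 6)| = 12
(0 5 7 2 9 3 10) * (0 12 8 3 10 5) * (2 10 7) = (2 9 7 10 12 8 3 5) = [0, 1, 9, 5, 4, 2, 6, 10, 3, 7, 12, 11, 8]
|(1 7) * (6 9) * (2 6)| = 6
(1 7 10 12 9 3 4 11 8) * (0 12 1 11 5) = (0 12 9 3 4 5)(1 7 10)(8 11) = [12, 7, 2, 4, 5, 0, 6, 10, 11, 3, 1, 8, 9]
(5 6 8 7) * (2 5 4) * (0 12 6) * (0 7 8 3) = (0 12 6 3)(2 5 7 4) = [12, 1, 5, 0, 2, 7, 3, 4, 8, 9, 10, 11, 6]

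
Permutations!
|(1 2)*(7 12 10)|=6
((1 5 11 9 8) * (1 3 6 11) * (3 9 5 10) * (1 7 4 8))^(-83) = (1 4 11 10 8 5 3 9 7 6)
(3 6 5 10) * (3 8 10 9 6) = (5 9 6)(8 10) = [0, 1, 2, 3, 4, 9, 5, 7, 10, 6, 8]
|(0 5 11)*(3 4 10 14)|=|(0 5 11)(3 4 10 14)|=12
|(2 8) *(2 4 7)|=4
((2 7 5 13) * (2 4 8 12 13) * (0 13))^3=((0 13 4 8 12)(2 7 5))^3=(0 8 13 12 4)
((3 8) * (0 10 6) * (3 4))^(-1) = ((0 10 6)(3 8 4))^(-1) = (0 6 10)(3 4 8)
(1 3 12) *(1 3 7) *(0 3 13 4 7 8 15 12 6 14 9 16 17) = (0 3 6 14 9 16 17)(1 8 15 12 13 4 7) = [3, 8, 2, 6, 7, 5, 14, 1, 15, 16, 10, 11, 13, 4, 9, 12, 17, 0]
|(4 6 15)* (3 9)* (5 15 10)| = |(3 9)(4 6 10 5 15)| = 10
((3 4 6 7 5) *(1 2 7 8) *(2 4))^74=(1 6)(2 5)(3 7)(4 8)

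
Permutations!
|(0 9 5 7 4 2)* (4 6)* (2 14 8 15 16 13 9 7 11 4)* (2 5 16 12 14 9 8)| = 14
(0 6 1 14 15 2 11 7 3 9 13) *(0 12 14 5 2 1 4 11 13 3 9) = (0 6 4 11 7 9 3)(1 5 2 13 12 14 15) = [6, 5, 13, 0, 11, 2, 4, 9, 8, 3, 10, 7, 14, 12, 15, 1]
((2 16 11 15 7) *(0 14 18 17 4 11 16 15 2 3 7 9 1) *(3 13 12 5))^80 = (18)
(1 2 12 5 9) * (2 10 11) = [0, 10, 12, 3, 4, 9, 6, 7, 8, 1, 11, 2, 5] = (1 10 11 2 12 5 9)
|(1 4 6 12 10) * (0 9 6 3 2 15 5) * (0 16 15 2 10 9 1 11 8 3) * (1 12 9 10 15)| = 22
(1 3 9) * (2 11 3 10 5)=(1 10 5 2 11 3 9)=[0, 10, 11, 9, 4, 2, 6, 7, 8, 1, 5, 3]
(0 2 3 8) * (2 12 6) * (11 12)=[11, 1, 3, 8, 4, 5, 2, 7, 0, 9, 10, 12, 6]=(0 11 12 6 2 3 8)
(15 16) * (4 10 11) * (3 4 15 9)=(3 4 10 11 15 16 9)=[0, 1, 2, 4, 10, 5, 6, 7, 8, 3, 11, 15, 12, 13, 14, 16, 9]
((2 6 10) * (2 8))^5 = (2 6 10 8)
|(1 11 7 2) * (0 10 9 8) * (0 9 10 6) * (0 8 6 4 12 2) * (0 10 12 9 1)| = 11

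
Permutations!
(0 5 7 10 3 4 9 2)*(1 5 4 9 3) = [4, 5, 0, 9, 3, 7, 6, 10, 8, 2, 1] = (0 4 3 9 2)(1 5 7 10)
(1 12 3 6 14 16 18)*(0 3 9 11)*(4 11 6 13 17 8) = [3, 12, 2, 13, 11, 5, 14, 7, 4, 6, 10, 0, 9, 17, 16, 15, 18, 8, 1] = (0 3 13 17 8 4 11)(1 12 9 6 14 16 18)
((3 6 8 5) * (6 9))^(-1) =(3 5 8 6 9)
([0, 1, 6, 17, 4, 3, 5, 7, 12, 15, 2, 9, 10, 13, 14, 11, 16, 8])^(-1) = [0, 1, 10, 5, 4, 6, 2, 7, 17, 11, 12, 15, 8, 13, 14, 9, 16, 3]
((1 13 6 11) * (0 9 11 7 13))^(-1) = (0 1 11 9)(6 13 7)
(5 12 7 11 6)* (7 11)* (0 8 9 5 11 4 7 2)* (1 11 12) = (0 8 9 5 1 11 6 12 4 7 2) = [8, 11, 0, 3, 7, 1, 12, 2, 9, 5, 10, 6, 4]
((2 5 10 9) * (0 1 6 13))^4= (13)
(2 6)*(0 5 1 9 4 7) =(0 5 1 9 4 7)(2 6) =[5, 9, 6, 3, 7, 1, 2, 0, 8, 4]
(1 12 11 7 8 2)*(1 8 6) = (1 12 11 7 6)(2 8) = [0, 12, 8, 3, 4, 5, 1, 6, 2, 9, 10, 7, 11]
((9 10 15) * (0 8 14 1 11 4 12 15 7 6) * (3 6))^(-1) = (0 6 3 7 10 9 15 12 4 11 1 14 8)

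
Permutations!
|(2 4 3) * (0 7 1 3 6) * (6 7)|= |(0 6)(1 3 2 4 7)|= 10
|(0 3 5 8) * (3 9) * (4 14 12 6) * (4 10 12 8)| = 21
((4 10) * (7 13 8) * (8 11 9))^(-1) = (4 10)(7 8 9 11 13)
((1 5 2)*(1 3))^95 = (1 3 2 5)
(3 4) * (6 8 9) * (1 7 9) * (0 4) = (0 4 3)(1 7 9 6 8) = [4, 7, 2, 0, 3, 5, 8, 9, 1, 6]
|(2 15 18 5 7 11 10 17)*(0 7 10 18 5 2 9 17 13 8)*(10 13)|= |(0 7 11 18 2 15 5 13 8)(9 17)|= 18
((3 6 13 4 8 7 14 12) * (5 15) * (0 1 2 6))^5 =(0 4 3 13 12 6 14 2 7 1 8)(5 15)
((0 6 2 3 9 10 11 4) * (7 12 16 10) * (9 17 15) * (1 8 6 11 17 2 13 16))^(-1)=((0 11 4)(1 8 6 13 16 10 17 15 9 7 12)(2 3))^(-1)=(0 4 11)(1 12 7 9 15 17 10 16 13 6 8)(2 3)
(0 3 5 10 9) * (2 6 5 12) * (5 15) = (0 3 12 2 6 15 5 10 9) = [3, 1, 6, 12, 4, 10, 15, 7, 8, 0, 9, 11, 2, 13, 14, 5]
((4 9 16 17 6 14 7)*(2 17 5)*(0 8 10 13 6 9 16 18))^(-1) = ((0 8 10 13 6 14 7 4 16 5 2 17 9 18))^(-1) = (0 18 9 17 2 5 16 4 7 14 6 13 10 8)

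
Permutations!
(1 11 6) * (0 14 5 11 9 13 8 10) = [14, 9, 2, 3, 4, 11, 1, 7, 10, 13, 0, 6, 12, 8, 5] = (0 14 5 11 6 1 9 13 8 10)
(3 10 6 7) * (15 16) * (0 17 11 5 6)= (0 17 11 5 6 7 3 10)(15 16)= [17, 1, 2, 10, 4, 6, 7, 3, 8, 9, 0, 5, 12, 13, 14, 16, 15, 11]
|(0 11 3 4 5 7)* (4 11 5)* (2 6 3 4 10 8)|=21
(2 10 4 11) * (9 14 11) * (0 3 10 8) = (0 3 10 4 9 14 11 2 8) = [3, 1, 8, 10, 9, 5, 6, 7, 0, 14, 4, 2, 12, 13, 11]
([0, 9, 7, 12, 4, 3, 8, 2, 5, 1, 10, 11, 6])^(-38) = [0, 1, 2, 6, 4, 12, 5, 7, 3, 9, 10, 11, 8]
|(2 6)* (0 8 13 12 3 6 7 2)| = |(0 8 13 12 3 6)(2 7)| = 6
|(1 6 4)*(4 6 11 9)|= |(1 11 9 4)|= 4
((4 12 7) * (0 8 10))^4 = (0 8 10)(4 12 7)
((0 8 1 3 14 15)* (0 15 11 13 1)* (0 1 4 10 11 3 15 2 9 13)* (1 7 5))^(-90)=(0 2)(1 10)(4 5)(7 13)(8 9)(11 15)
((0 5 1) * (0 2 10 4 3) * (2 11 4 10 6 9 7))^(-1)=(0 3 4 11 1 5)(2 7 9 6)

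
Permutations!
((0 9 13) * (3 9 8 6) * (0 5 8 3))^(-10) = ((0 3 9 13 5 8 6))^(-10) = (0 5 3 8 9 6 13)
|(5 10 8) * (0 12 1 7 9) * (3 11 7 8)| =10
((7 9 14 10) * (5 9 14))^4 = (7 14 10)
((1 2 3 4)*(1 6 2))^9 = (2 3 4 6)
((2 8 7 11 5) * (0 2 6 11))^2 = (0 8)(2 7)(5 11 6)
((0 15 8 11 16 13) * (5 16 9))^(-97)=((0 15 8 11 9 5 16 13))^(-97)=(0 13 16 5 9 11 8 15)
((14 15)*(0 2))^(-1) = (0 2)(14 15)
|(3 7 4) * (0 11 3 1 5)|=7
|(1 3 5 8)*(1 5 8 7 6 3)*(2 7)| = 6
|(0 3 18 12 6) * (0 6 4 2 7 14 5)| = |(0 3 18 12 4 2 7 14 5)| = 9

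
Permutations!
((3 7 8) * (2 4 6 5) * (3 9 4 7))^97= (2 5 6 4 9 8 7)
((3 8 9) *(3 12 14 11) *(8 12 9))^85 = (3 12 14 11)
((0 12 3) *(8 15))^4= ((0 12 3)(8 15))^4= (15)(0 12 3)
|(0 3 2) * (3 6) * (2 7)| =5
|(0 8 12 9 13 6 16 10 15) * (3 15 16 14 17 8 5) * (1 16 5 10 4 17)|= |(0 10 5 3 15)(1 16 4 17 8 12 9 13 6 14)|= 10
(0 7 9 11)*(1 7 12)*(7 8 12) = (0 7 9 11)(1 8 12) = [7, 8, 2, 3, 4, 5, 6, 9, 12, 11, 10, 0, 1]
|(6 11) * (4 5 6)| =4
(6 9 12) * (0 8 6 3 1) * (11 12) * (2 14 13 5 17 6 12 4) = (0 8 12 3 1)(2 14 13 5 17 6 9 11 4) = [8, 0, 14, 1, 2, 17, 9, 7, 12, 11, 10, 4, 3, 5, 13, 15, 16, 6]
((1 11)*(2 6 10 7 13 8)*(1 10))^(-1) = (1 6 2 8 13 7 10 11)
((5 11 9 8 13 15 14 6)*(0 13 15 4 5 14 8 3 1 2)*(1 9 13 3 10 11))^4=((0 3 9 10 11 13 4 5 1 2)(6 14)(8 15))^4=(15)(0 11 1 9 4)(2 10 5 3 13)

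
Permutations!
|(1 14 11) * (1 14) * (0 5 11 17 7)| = 6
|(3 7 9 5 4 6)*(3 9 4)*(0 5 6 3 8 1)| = 12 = |(0 5 8 1)(3 7 4)(6 9)|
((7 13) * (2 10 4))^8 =(13)(2 4 10)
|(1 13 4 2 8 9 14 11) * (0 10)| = 8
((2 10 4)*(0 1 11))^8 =((0 1 11)(2 10 4))^8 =(0 11 1)(2 4 10)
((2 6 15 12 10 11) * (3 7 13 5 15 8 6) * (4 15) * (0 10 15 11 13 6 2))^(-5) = (0 10 13 5 4 11)(12 15)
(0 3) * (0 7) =(0 3 7) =[3, 1, 2, 7, 4, 5, 6, 0]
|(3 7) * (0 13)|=2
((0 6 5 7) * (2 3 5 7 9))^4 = (9)(0 6 7) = ((0 6 7)(2 3 5 9))^4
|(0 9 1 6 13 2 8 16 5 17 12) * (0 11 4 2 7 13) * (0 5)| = |(0 9 1 6 5 17 12 11 4 2 8 16)(7 13)| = 12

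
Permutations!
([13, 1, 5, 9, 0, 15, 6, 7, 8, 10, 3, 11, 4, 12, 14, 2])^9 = (15)(0 13 12 4)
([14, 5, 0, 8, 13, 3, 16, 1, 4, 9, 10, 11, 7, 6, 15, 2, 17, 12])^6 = (0 15)(1 6 5 16 3 17 8 12 4 7 13)(2 14)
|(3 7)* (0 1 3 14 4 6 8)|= 8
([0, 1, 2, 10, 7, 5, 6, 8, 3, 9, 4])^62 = [0, 1, 2, 4, 8, 5, 6, 3, 10, 9, 7]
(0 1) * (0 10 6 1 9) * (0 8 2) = (0 9 8 2)(1 10 6) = [9, 10, 0, 3, 4, 5, 1, 7, 2, 8, 6]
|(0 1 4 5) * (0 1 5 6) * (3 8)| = 10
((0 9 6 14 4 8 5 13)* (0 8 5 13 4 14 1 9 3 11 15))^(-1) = (0 15 11 3)(1 6 9)(4 5)(8 13) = ((0 3 11 15)(1 9 6)(4 5)(8 13))^(-1)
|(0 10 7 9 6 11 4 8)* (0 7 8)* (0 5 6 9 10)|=12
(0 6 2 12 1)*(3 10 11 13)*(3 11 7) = (0 6 2 12 1)(3 10 7)(11 13) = [6, 0, 12, 10, 4, 5, 2, 3, 8, 9, 7, 13, 1, 11]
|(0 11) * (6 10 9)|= |(0 11)(6 10 9)|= 6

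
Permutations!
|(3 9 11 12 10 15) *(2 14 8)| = 6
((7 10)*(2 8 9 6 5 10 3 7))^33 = (2 6)(3 7)(5 8)(9 10) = ((2 8 9 6 5 10)(3 7))^33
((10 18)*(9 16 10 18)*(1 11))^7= (18)(1 11)(9 16 10)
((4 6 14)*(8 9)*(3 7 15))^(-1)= (3 15 7)(4 14 6)(8 9)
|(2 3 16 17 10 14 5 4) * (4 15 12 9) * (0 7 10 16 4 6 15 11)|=12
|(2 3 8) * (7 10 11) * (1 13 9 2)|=|(1 13 9 2 3 8)(7 10 11)|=6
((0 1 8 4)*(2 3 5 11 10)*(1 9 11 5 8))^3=((0 9 11 10 2 3 8 4))^3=(0 10 8 9 2 4 11 3)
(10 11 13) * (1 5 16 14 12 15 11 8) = (1 5 16 14 12 15 11 13 10 8) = [0, 5, 2, 3, 4, 16, 6, 7, 1, 9, 8, 13, 15, 10, 12, 11, 14]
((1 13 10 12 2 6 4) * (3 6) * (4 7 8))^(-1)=(1 4 8 7 6 3 2 12 10 13)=((1 13 10 12 2 3 6 7 8 4))^(-1)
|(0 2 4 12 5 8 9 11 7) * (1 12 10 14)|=12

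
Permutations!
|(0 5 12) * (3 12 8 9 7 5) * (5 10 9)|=6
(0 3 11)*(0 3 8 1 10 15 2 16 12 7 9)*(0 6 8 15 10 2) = (0 15)(1 2 16 12 7 9 6 8)(3 11) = [15, 2, 16, 11, 4, 5, 8, 9, 1, 6, 10, 3, 7, 13, 14, 0, 12]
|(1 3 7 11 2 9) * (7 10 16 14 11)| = 8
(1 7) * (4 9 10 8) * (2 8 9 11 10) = (1 7)(2 8 4 11 10 9) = [0, 7, 8, 3, 11, 5, 6, 1, 4, 2, 9, 10]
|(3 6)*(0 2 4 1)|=4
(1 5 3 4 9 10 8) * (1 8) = (1 5 3 4 9 10) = [0, 5, 2, 4, 9, 3, 6, 7, 8, 10, 1]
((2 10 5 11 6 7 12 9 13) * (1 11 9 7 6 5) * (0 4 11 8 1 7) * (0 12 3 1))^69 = (0 3 2 5)(1 10 9 4)(7 13 11 8)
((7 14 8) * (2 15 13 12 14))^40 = (2 8 12 15 7 14 13)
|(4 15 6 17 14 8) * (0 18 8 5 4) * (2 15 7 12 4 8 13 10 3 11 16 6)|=12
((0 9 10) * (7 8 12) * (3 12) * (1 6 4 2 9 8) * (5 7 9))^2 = (0 3 9)(1 4 5)(2 7 6)(8 12 10)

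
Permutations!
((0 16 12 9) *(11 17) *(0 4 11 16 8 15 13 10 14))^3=((0 8 15 13 10 14)(4 11 17 16 12 9))^3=(0 13)(4 16)(8 10)(9 17)(11 12)(14 15)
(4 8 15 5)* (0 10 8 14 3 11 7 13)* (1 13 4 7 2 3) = (0 10 8 15 5 7 4 14 1 13)(2 3 11) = [10, 13, 3, 11, 14, 7, 6, 4, 15, 9, 8, 2, 12, 0, 1, 5]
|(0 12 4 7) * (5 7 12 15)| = |(0 15 5 7)(4 12)| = 4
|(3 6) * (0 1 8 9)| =4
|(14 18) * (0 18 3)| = 4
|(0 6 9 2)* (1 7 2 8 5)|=|(0 6 9 8 5 1 7 2)|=8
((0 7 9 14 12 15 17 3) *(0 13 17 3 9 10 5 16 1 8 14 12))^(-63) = ((0 7 10 5 16 1 8 14)(3 13 17 9 12 15))^(-63) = (0 7 10 5 16 1 8 14)(3 9)(12 13)(15 17)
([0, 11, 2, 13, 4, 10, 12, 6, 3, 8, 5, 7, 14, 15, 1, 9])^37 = (1 11 7 6 12 14)(3 15 8 13 9)(5 10)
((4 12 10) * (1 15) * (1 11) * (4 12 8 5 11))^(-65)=((1 15 4 8 5 11)(10 12))^(-65)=(1 15 4 8 5 11)(10 12)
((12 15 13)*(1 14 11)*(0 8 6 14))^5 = (0 1 11 14 6 8)(12 13 15)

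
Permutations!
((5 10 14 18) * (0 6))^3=((0 6)(5 10 14 18))^3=(0 6)(5 18 14 10)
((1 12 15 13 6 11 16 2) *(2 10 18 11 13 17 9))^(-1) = (1 2 9 17 15 12)(6 13)(10 16 11 18)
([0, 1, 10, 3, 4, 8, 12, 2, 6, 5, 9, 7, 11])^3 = (2 5 12)(6 7 9)(8 11 10)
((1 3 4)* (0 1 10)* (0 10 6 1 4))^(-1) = (10)(0 3 1 6 4)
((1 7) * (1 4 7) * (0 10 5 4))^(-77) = ((0 10 5 4 7))^(-77) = (0 4 10 7 5)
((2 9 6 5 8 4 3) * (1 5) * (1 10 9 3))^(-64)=(6 9 10)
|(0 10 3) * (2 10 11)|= |(0 11 2 10 3)|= 5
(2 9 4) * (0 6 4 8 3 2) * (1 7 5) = (0 6 4)(1 7 5)(2 9 8 3) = [6, 7, 9, 2, 0, 1, 4, 5, 3, 8]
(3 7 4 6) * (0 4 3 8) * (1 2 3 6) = (0 4 1 2 3 7 6 8) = [4, 2, 3, 7, 1, 5, 8, 6, 0]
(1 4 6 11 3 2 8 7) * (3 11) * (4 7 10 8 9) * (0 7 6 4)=(11)(0 7 1 6 3 2 9)(8 10)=[7, 6, 9, 2, 4, 5, 3, 1, 10, 0, 8, 11]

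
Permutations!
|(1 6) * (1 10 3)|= 4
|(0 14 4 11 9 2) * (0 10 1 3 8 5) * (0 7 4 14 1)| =|(14)(0 1 3 8 5 7 4 11 9 2 10)| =11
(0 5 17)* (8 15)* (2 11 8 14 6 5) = (0 2 11 8 15 14 6 5 17) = [2, 1, 11, 3, 4, 17, 5, 7, 15, 9, 10, 8, 12, 13, 6, 14, 16, 0]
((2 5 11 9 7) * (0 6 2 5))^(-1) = (0 2 6)(5 7 9 11)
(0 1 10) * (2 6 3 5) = [1, 10, 6, 5, 4, 2, 3, 7, 8, 9, 0] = (0 1 10)(2 6 3 5)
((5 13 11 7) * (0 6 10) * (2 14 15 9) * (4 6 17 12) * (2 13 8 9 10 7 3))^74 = ((0 17 12 4 6 7 5 8 9 13 11 3 2 14 15 10))^74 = (0 11 6 15 9 12 2 5)(3 7 10 13 4 14 8 17)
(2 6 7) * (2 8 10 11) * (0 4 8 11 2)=(0 4 8 10 2 6 7 11)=[4, 1, 6, 3, 8, 5, 7, 11, 10, 9, 2, 0]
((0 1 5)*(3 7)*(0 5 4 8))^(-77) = (0 8 4 1)(3 7)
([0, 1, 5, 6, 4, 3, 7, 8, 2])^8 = [0, 1, 3, 7, 4, 6, 8, 2, 5]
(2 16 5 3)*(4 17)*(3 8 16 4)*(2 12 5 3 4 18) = (2 18)(3 12 5 8 16)(4 17) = [0, 1, 18, 12, 17, 8, 6, 7, 16, 9, 10, 11, 5, 13, 14, 15, 3, 4, 2]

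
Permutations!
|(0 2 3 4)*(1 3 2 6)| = |(0 6 1 3 4)| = 5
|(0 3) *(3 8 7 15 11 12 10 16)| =|(0 8 7 15 11 12 10 16 3)| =9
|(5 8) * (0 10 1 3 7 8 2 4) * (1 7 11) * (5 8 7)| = 15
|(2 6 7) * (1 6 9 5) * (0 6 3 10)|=9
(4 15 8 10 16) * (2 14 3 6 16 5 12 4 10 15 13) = (2 14 3 6 16 10 5 12 4 13)(8 15) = [0, 1, 14, 6, 13, 12, 16, 7, 15, 9, 5, 11, 4, 2, 3, 8, 10]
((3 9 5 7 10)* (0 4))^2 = ((0 4)(3 9 5 7 10))^2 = (3 5 10 9 7)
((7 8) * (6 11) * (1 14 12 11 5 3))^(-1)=(1 3 5 6 11 12 14)(7 8)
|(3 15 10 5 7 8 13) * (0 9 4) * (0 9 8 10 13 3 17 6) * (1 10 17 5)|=18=|(0 8 3 15 13 5 7 17 6)(1 10)(4 9)|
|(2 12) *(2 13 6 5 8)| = |(2 12 13 6 5 8)| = 6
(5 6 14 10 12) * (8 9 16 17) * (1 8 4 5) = (1 8 9 16 17 4 5 6 14 10 12) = [0, 8, 2, 3, 5, 6, 14, 7, 9, 16, 12, 11, 1, 13, 10, 15, 17, 4]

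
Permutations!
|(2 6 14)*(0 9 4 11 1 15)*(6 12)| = 12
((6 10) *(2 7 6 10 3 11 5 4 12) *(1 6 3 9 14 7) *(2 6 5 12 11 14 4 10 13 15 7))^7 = (1 14 7 13 5 2 3 15 10)(4 12 9 11 6)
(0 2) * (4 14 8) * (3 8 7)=[2, 1, 0, 8, 14, 5, 6, 3, 4, 9, 10, 11, 12, 13, 7]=(0 2)(3 8 4 14 7)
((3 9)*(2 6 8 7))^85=(2 6 8 7)(3 9)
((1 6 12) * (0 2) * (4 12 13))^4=((0 2)(1 6 13 4 12))^4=(1 12 4 13 6)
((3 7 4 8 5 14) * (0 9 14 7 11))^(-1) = ((0 9 14 3 11)(4 8 5 7))^(-1) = (0 11 3 14 9)(4 7 5 8)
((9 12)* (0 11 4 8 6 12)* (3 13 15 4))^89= ((0 11 3 13 15 4 8 6 12 9))^89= (0 9 12 6 8 4 15 13 3 11)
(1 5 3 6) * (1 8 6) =(1 5 3)(6 8) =[0, 5, 2, 1, 4, 3, 8, 7, 6]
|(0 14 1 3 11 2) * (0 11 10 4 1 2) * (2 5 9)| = |(0 14 5 9 2 11)(1 3 10 4)| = 12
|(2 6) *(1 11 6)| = |(1 11 6 2)| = 4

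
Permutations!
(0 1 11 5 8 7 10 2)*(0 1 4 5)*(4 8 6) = [8, 11, 1, 3, 5, 6, 4, 10, 7, 9, 2, 0] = (0 8 7 10 2 1 11)(4 5 6)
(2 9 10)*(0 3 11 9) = (0 3 11 9 10 2) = [3, 1, 0, 11, 4, 5, 6, 7, 8, 10, 2, 9]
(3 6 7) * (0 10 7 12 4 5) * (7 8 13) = (0 10 8 13 7 3 6 12 4 5) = [10, 1, 2, 6, 5, 0, 12, 3, 13, 9, 8, 11, 4, 7]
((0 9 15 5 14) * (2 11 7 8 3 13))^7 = (0 15 14 9 5)(2 11 7 8 3 13)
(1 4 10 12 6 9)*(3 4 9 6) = (1 9)(3 4 10 12) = [0, 9, 2, 4, 10, 5, 6, 7, 8, 1, 12, 11, 3]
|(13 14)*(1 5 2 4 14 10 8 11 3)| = 10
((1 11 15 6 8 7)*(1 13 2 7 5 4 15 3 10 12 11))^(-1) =((2 7 13)(3 10 12 11)(4 15 6 8 5))^(-1) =(2 13 7)(3 11 12 10)(4 5 8 6 15)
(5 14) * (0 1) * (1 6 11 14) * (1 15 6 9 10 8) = [9, 0, 2, 3, 4, 15, 11, 7, 1, 10, 8, 14, 12, 13, 5, 6] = (0 9 10 8 1)(5 15 6 11 14)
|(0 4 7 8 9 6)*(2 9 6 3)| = 15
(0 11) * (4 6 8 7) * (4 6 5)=(0 11)(4 5)(6 8 7)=[11, 1, 2, 3, 5, 4, 8, 6, 7, 9, 10, 0]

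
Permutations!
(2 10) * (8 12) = [0, 1, 10, 3, 4, 5, 6, 7, 12, 9, 2, 11, 8] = (2 10)(8 12)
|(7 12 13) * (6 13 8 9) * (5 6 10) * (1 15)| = 8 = |(1 15)(5 6 13 7 12 8 9 10)|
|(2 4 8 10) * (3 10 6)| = 6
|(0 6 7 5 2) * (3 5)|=6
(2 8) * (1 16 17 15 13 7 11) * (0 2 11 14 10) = [2, 16, 8, 3, 4, 5, 6, 14, 11, 9, 0, 1, 12, 7, 10, 13, 17, 15] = (0 2 8 11 1 16 17 15 13 7 14 10)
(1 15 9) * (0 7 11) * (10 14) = (0 7 11)(1 15 9)(10 14) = [7, 15, 2, 3, 4, 5, 6, 11, 8, 1, 14, 0, 12, 13, 10, 9]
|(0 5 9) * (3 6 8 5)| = |(0 3 6 8 5 9)| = 6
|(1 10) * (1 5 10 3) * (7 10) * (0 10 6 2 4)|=14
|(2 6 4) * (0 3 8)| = 3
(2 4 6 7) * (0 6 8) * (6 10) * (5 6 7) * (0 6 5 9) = [10, 1, 4, 3, 8, 5, 9, 2, 6, 0, 7] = (0 10 7 2 4 8 6 9)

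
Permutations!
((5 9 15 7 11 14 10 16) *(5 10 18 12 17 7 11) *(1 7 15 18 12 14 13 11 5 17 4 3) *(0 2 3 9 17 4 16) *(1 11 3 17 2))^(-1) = ((0 1 7 4 9 18 14 12 16 10)(2 17 15 5)(3 11 13))^(-1) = (0 10 16 12 14 18 9 4 7 1)(2 5 15 17)(3 13 11)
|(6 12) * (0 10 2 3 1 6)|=|(0 10 2 3 1 6 12)|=7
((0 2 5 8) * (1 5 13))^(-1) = ((0 2 13 1 5 8))^(-1) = (0 8 5 1 13 2)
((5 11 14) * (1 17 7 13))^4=(17)(5 11 14)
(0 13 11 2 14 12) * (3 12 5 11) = (0 13 3 12)(2 14 5 11) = [13, 1, 14, 12, 4, 11, 6, 7, 8, 9, 10, 2, 0, 3, 5]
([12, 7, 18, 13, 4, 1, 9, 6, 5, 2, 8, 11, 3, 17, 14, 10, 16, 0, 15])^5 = (1 18)(2 5)(6 10)(7 15)(8 9)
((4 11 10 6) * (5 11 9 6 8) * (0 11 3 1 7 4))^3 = ((0 11 10 8 5 3 1 7 4 9 6))^3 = (0 8 1 9 11 5 7 6 10 3 4)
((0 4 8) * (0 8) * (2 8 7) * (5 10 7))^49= (0 4)(2 7 10 5 8)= ((0 4)(2 8 5 10 7))^49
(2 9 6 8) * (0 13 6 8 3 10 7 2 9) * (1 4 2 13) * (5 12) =(0 1 4 2)(3 10 7 13 6)(5 12)(8 9) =[1, 4, 0, 10, 2, 12, 3, 13, 9, 8, 7, 11, 5, 6]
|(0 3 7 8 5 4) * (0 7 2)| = 12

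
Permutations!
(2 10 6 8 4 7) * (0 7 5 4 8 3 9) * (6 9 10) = (0 7 2 6 3 10 9)(4 5) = [7, 1, 6, 10, 5, 4, 3, 2, 8, 0, 9]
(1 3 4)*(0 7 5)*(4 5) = [7, 3, 2, 5, 1, 0, 6, 4] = (0 7 4 1 3 5)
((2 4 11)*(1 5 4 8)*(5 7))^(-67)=(1 4 8 5 2 7 11)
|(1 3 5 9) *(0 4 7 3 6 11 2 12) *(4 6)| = |(0 6 11 2 12)(1 4 7 3 5 9)| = 30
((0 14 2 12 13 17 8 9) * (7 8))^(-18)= (17)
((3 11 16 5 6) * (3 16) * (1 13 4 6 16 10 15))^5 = ((1 13 4 6 10 15)(3 11)(5 16))^5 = (1 15 10 6 4 13)(3 11)(5 16)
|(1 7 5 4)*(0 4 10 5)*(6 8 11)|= 12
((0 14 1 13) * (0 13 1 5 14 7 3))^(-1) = (0 3 7)(5 14)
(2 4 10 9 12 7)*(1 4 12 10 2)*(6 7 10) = (1 4 2 12 10 9 6 7) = [0, 4, 12, 3, 2, 5, 7, 1, 8, 6, 9, 11, 10]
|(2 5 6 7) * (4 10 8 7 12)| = 8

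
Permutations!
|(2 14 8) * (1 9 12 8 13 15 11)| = 9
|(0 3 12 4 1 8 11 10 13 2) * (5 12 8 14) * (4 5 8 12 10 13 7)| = 13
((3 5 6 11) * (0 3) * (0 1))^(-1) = (0 1 11 6 5 3)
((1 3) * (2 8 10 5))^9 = ((1 3)(2 8 10 5))^9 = (1 3)(2 8 10 5)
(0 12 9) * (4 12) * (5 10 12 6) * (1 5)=[4, 5, 2, 3, 6, 10, 1, 7, 8, 0, 12, 11, 9]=(0 4 6 1 5 10 12 9)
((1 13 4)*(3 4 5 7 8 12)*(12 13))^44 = ((1 12 3 4)(5 7 8 13))^44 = (13)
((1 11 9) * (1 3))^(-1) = ((1 11 9 3))^(-1) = (1 3 9 11)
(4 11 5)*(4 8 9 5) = (4 11)(5 8 9) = [0, 1, 2, 3, 11, 8, 6, 7, 9, 5, 10, 4]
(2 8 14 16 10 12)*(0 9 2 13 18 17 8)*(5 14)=(0 9 2)(5 14 16 10 12 13 18 17 8)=[9, 1, 0, 3, 4, 14, 6, 7, 5, 2, 12, 11, 13, 18, 16, 15, 10, 8, 17]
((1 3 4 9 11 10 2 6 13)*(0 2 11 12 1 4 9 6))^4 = ((0 2)(1 3 9 12)(4 6 13)(10 11))^4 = (4 6 13)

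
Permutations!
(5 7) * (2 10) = [0, 1, 10, 3, 4, 7, 6, 5, 8, 9, 2] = (2 10)(5 7)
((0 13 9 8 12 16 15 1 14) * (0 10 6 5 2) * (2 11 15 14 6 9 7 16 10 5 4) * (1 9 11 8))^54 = (0 8 1 7 10 4 14 15)(2 5 9 13 12 6 16 11)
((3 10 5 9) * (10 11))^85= ((3 11 10 5 9))^85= (11)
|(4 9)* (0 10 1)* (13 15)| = |(0 10 1)(4 9)(13 15)| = 6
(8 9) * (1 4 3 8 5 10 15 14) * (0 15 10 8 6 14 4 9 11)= [15, 9, 2, 6, 3, 8, 14, 7, 11, 5, 10, 0, 12, 13, 1, 4]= (0 15 4 3 6 14 1 9 5 8 11)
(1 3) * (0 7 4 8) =(0 7 4 8)(1 3) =[7, 3, 2, 1, 8, 5, 6, 4, 0]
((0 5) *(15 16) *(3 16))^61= (0 5)(3 16 15)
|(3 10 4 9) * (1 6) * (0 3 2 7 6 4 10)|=|(10)(0 3)(1 4 9 2 7 6)|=6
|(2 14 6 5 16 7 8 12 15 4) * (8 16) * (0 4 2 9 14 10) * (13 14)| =12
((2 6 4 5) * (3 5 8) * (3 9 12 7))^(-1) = ((2 6 4 8 9 12 7 3 5))^(-1) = (2 5 3 7 12 9 8 4 6)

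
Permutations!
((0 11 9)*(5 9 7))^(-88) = (0 7 9 11 5)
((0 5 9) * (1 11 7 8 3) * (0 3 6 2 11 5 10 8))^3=(0 6 7 8 11 10 2)(1 3 9 5)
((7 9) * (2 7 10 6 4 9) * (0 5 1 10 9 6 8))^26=(0 5 1 10 8)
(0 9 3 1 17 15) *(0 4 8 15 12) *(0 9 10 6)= (0 10 6)(1 17 12 9 3)(4 8 15)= [10, 17, 2, 1, 8, 5, 0, 7, 15, 3, 6, 11, 9, 13, 14, 4, 16, 12]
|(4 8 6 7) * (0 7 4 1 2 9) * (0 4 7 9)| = |(0 9 4 8 6 7 1 2)| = 8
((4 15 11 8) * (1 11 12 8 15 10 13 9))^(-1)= (1 9 13 10 4 8 12 15 11)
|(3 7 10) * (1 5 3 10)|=|(10)(1 5 3 7)|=4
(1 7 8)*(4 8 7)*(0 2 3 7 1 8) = (8)(0 2 3 7 1 4) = [2, 4, 3, 7, 0, 5, 6, 1, 8]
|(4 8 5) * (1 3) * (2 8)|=|(1 3)(2 8 5 4)|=4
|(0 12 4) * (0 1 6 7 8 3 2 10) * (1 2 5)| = |(0 12 4 2 10)(1 6 7 8 3 5)| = 30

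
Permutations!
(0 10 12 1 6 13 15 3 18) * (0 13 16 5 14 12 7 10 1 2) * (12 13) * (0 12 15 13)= (0 1 6 16 5 14)(2 12)(3 18 15)(7 10)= [1, 6, 12, 18, 4, 14, 16, 10, 8, 9, 7, 11, 2, 13, 0, 3, 5, 17, 15]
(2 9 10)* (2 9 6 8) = (2 6 8)(9 10) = [0, 1, 6, 3, 4, 5, 8, 7, 2, 10, 9]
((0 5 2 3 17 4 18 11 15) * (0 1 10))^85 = ((0 5 2 3 17 4 18 11 15 1 10))^85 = (0 15 4 2 10 11 17 5 1 18 3)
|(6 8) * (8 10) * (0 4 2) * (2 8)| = 6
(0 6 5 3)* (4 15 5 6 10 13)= [10, 1, 2, 0, 15, 3, 6, 7, 8, 9, 13, 11, 12, 4, 14, 5]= (0 10 13 4 15 5 3)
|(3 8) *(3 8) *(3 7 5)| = 3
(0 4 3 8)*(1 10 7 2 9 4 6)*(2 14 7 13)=(0 6 1 10 13 2 9 4 3 8)(7 14)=[6, 10, 9, 8, 3, 5, 1, 14, 0, 4, 13, 11, 12, 2, 7]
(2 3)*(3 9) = (2 9 3) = [0, 1, 9, 2, 4, 5, 6, 7, 8, 3]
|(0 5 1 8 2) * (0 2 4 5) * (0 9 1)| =6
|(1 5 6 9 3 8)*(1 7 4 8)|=15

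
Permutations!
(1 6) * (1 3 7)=(1 6 3 7)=[0, 6, 2, 7, 4, 5, 3, 1]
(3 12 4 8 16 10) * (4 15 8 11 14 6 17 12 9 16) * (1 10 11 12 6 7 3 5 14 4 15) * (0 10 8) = (0 10 5 14 7 3 9 16 11 4 12 1 8 15)(6 17) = [10, 8, 2, 9, 12, 14, 17, 3, 15, 16, 5, 4, 1, 13, 7, 0, 11, 6]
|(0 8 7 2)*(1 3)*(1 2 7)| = |(0 8 1 3 2)| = 5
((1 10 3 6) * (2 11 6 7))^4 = (1 2 10 11 3 6 7)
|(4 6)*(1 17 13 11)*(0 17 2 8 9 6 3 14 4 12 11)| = |(0 17 13)(1 2 8 9 6 12 11)(3 14 4)| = 21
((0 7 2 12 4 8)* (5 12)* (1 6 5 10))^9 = ((0 7 2 10 1 6 5 12 4 8))^9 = (0 8 4 12 5 6 1 10 2 7)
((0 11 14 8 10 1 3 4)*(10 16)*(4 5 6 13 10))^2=((0 11 14 8 16 4)(1 3 5 6 13 10))^2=(0 14 16)(1 5 13)(3 6 10)(4 11 8)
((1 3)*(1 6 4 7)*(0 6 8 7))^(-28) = (8)(0 4 6)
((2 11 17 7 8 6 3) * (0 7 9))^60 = (0 11 6)(2 8 9)(3 7 17) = ((0 7 8 6 3 2 11 17 9))^60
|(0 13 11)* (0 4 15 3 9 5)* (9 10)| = 9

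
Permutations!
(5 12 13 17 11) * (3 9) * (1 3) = (1 3 9)(5 12 13 17 11) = [0, 3, 2, 9, 4, 12, 6, 7, 8, 1, 10, 5, 13, 17, 14, 15, 16, 11]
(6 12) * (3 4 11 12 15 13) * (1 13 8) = (1 13 3 4 11 12 6 15 8) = [0, 13, 2, 4, 11, 5, 15, 7, 1, 9, 10, 12, 6, 3, 14, 8]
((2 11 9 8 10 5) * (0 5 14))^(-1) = (0 14 10 8 9 11 2 5)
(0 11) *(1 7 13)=(0 11)(1 7 13)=[11, 7, 2, 3, 4, 5, 6, 13, 8, 9, 10, 0, 12, 1]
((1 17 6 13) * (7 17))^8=((1 7 17 6 13))^8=(1 6 7 13 17)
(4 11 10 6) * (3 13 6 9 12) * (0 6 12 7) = (0 6 4 11 10 9 7)(3 13 12) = [6, 1, 2, 13, 11, 5, 4, 0, 8, 7, 9, 10, 3, 12]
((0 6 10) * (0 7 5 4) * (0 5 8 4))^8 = (0 6 10 7 8 4 5)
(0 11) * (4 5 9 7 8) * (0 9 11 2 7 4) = (0 2 7 8)(4 5 11 9) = [2, 1, 7, 3, 5, 11, 6, 8, 0, 4, 10, 9]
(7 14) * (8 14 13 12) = (7 13 12 8 14) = [0, 1, 2, 3, 4, 5, 6, 13, 14, 9, 10, 11, 8, 12, 7]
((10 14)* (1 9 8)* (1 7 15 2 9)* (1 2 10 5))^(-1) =(1 5 14 10 15 7 8 9 2)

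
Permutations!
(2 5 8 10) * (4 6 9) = (2 5 8 10)(4 6 9) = [0, 1, 5, 3, 6, 8, 9, 7, 10, 4, 2]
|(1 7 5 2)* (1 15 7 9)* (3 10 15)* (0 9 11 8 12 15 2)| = |(0 9 1 11 8 12 15 7 5)(2 3 10)| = 9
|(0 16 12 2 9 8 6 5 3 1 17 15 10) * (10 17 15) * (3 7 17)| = |(0 16 12 2 9 8 6 5 7 17 10)(1 15 3)| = 33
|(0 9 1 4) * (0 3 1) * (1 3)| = |(0 9)(1 4)| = 2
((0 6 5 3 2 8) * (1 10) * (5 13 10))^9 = ((0 6 13 10 1 5 3 2 8))^9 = (13)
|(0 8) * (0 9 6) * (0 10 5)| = 6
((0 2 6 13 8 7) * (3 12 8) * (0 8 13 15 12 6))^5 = (15)(0 2)(7 8)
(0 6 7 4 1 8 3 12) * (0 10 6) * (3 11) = [0, 8, 2, 12, 1, 5, 7, 4, 11, 9, 6, 3, 10] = (1 8 11 3 12 10 6 7 4)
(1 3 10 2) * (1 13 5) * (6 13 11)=[0, 3, 11, 10, 4, 1, 13, 7, 8, 9, 2, 6, 12, 5]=(1 3 10 2 11 6 13 5)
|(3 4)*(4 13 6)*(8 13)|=5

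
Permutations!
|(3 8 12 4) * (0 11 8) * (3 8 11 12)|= 5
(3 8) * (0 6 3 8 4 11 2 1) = (0 6 3 4 11 2 1) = [6, 0, 1, 4, 11, 5, 3, 7, 8, 9, 10, 2]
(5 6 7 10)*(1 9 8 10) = (1 9 8 10 5 6 7) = [0, 9, 2, 3, 4, 6, 7, 1, 10, 8, 5]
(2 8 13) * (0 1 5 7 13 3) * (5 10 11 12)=(0 1 10 11 12 5 7 13 2 8 3)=[1, 10, 8, 0, 4, 7, 6, 13, 3, 9, 11, 12, 5, 2]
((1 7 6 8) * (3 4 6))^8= ((1 7 3 4 6 8))^8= (1 3 6)(4 8 7)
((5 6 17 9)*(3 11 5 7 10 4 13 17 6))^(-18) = (17)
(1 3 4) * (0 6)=(0 6)(1 3 4)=[6, 3, 2, 4, 1, 5, 0]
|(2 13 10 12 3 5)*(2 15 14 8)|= 9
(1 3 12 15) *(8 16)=[0, 3, 2, 12, 4, 5, 6, 7, 16, 9, 10, 11, 15, 13, 14, 1, 8]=(1 3 12 15)(8 16)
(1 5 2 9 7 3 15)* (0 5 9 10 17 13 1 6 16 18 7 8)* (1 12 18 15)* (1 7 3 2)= (0 5 1 9 8)(2 10 17 13 12 18 3 7)(6 16 15)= [5, 9, 10, 7, 4, 1, 16, 2, 0, 8, 17, 11, 18, 12, 14, 6, 15, 13, 3]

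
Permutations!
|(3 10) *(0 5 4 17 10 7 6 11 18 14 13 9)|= |(0 5 4 17 10 3 7 6 11 18 14 13 9)|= 13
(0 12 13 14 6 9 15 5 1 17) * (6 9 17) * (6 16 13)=(0 12 6 17)(1 16 13 14 9 15 5)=[12, 16, 2, 3, 4, 1, 17, 7, 8, 15, 10, 11, 6, 14, 9, 5, 13, 0]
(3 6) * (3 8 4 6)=(4 6 8)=[0, 1, 2, 3, 6, 5, 8, 7, 4]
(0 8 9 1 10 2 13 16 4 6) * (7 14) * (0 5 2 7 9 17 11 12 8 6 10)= (0 6 5 2 13 16 4 10 7 14 9 1)(8 17 11 12)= [6, 0, 13, 3, 10, 2, 5, 14, 17, 1, 7, 12, 8, 16, 9, 15, 4, 11]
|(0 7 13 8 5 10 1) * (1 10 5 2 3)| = |(0 7 13 8 2 3 1)| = 7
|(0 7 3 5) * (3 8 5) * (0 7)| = 3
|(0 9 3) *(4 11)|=|(0 9 3)(4 11)|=6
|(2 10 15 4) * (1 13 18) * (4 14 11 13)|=9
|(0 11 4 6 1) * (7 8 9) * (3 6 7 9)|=8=|(0 11 4 7 8 3 6 1)|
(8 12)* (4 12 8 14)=(4 12 14)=[0, 1, 2, 3, 12, 5, 6, 7, 8, 9, 10, 11, 14, 13, 4]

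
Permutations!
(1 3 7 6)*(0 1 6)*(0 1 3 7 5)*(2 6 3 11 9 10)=(0 11 9 10 2 6 3 5)(1 7)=[11, 7, 6, 5, 4, 0, 3, 1, 8, 10, 2, 9]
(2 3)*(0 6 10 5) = (0 6 10 5)(2 3) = [6, 1, 3, 2, 4, 0, 10, 7, 8, 9, 5]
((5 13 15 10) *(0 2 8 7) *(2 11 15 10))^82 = (0 8 15)(2 11 7)(5 13 10)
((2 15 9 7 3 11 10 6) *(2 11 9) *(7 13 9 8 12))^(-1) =(2 15)(3 7 12 8)(6 10 11)(9 13)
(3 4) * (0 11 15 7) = [11, 1, 2, 4, 3, 5, 6, 0, 8, 9, 10, 15, 12, 13, 14, 7] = (0 11 15 7)(3 4)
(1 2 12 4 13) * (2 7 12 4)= (1 7 12 2 4 13)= [0, 7, 4, 3, 13, 5, 6, 12, 8, 9, 10, 11, 2, 1]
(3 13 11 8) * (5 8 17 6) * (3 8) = (3 13 11 17 6 5) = [0, 1, 2, 13, 4, 3, 5, 7, 8, 9, 10, 17, 12, 11, 14, 15, 16, 6]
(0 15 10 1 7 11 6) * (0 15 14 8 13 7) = (0 14 8 13 7 11 6 15 10 1) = [14, 0, 2, 3, 4, 5, 15, 11, 13, 9, 1, 6, 12, 7, 8, 10]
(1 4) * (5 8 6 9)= [0, 4, 2, 3, 1, 8, 9, 7, 6, 5]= (1 4)(5 8 6 9)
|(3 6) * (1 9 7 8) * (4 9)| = |(1 4 9 7 8)(3 6)| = 10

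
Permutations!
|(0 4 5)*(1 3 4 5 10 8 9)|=|(0 5)(1 3 4 10 8 9)|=6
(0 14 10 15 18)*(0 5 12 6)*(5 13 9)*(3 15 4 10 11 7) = (0 14 11 7 3 15 18 13 9 5 12 6)(4 10) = [14, 1, 2, 15, 10, 12, 0, 3, 8, 5, 4, 7, 6, 9, 11, 18, 16, 17, 13]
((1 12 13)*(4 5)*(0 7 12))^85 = (13)(4 5)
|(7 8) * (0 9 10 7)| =5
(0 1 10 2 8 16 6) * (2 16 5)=[1, 10, 8, 3, 4, 2, 0, 7, 5, 9, 16, 11, 12, 13, 14, 15, 6]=(0 1 10 16 6)(2 8 5)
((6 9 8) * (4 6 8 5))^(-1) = ((4 6 9 5))^(-1) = (4 5 9 6)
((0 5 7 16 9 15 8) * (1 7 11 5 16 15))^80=((0 16 9 1 7 15 8)(5 11))^80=(0 1 8 9 15 16 7)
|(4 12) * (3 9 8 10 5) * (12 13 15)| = 20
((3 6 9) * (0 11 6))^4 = ((0 11 6 9 3))^4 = (0 3 9 6 11)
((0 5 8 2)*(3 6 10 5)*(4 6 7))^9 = ((0 3 7 4 6 10 5 8 2))^9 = (10)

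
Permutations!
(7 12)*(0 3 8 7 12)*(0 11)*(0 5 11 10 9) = [3, 1, 2, 8, 4, 11, 6, 10, 7, 0, 9, 5, 12] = (12)(0 3 8 7 10 9)(5 11)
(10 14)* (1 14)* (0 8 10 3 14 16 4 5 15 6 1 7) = (0 8 10 7)(1 16 4 5 15 6)(3 14) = [8, 16, 2, 14, 5, 15, 1, 0, 10, 9, 7, 11, 12, 13, 3, 6, 4]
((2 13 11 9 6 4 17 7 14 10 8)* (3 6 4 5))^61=((2 13 11 9 4 17 7 14 10 8)(3 6 5))^61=(2 13 11 9 4 17 7 14 10 8)(3 6 5)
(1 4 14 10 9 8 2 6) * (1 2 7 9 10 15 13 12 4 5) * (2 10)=(1 5)(2 6 10)(4 14 15 13 12)(7 9 8)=[0, 5, 6, 3, 14, 1, 10, 9, 7, 8, 2, 11, 4, 12, 15, 13]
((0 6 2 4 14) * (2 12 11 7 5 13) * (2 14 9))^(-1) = ((0 6 12 11 7 5 13 14)(2 4 9))^(-1) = (0 14 13 5 7 11 12 6)(2 9 4)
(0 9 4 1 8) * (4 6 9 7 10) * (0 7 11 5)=(0 11 5)(1 8 7 10 4)(6 9)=[11, 8, 2, 3, 1, 0, 9, 10, 7, 6, 4, 5]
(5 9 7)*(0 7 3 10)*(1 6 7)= (0 1 6 7 5 9 3 10)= [1, 6, 2, 10, 4, 9, 7, 5, 8, 3, 0]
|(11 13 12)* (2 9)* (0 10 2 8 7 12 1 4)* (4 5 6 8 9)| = 8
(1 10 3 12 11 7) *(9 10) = [0, 9, 2, 12, 4, 5, 6, 1, 8, 10, 3, 7, 11] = (1 9 10 3 12 11 7)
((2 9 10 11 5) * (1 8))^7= ((1 8)(2 9 10 11 5))^7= (1 8)(2 10 5 9 11)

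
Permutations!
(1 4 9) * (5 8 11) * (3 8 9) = (1 4 3 8 11 5 9) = [0, 4, 2, 8, 3, 9, 6, 7, 11, 1, 10, 5]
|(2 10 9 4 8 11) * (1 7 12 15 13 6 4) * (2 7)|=8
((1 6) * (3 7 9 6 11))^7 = ((1 11 3 7 9 6))^7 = (1 11 3 7 9 6)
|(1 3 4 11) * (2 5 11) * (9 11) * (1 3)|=|(2 5 9 11 3 4)|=6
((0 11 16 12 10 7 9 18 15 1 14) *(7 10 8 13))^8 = (0 18 8)(1 7 16)(9 12 14)(11 15 13)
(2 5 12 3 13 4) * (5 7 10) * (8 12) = (2 7 10 5 8 12 3 13 4) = [0, 1, 7, 13, 2, 8, 6, 10, 12, 9, 5, 11, 3, 4]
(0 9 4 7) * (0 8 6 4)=(0 9)(4 7 8 6)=[9, 1, 2, 3, 7, 5, 4, 8, 6, 0]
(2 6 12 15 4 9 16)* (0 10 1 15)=(0 10 1 15 4 9 16 2 6 12)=[10, 15, 6, 3, 9, 5, 12, 7, 8, 16, 1, 11, 0, 13, 14, 4, 2]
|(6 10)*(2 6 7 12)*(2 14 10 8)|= |(2 6 8)(7 12 14 10)|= 12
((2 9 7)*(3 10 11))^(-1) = ((2 9 7)(3 10 11))^(-1) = (2 7 9)(3 11 10)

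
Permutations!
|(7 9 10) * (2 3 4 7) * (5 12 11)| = 6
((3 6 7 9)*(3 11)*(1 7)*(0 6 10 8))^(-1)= ((0 6 1 7 9 11 3 10 8))^(-1)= (0 8 10 3 11 9 7 1 6)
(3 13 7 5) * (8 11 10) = (3 13 7 5)(8 11 10) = [0, 1, 2, 13, 4, 3, 6, 5, 11, 9, 8, 10, 12, 7]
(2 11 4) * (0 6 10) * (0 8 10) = [6, 1, 11, 3, 2, 5, 0, 7, 10, 9, 8, 4] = (0 6)(2 11 4)(8 10)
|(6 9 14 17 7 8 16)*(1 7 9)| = |(1 7 8 16 6)(9 14 17)| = 15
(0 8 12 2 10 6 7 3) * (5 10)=(0 8 12 2 5 10 6 7 3)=[8, 1, 5, 0, 4, 10, 7, 3, 12, 9, 6, 11, 2]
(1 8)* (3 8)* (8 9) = (1 3 9 8) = [0, 3, 2, 9, 4, 5, 6, 7, 1, 8]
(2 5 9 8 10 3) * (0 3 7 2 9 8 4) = (0 3 9 4)(2 5 8 10 7) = [3, 1, 5, 9, 0, 8, 6, 2, 10, 4, 7]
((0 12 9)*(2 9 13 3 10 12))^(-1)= ((0 2 9)(3 10 12 13))^(-1)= (0 9 2)(3 13 12 10)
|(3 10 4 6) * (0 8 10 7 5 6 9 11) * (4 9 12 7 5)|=15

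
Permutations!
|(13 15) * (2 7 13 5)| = |(2 7 13 15 5)| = 5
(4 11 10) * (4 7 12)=(4 11 10 7 12)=[0, 1, 2, 3, 11, 5, 6, 12, 8, 9, 7, 10, 4]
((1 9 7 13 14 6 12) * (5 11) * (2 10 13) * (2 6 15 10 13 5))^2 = (1 7 12 9 6)(2 14 10 11 13 15 5)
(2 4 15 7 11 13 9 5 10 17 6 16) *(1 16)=(1 16 2 4 15 7 11 13 9 5 10 17 6)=[0, 16, 4, 3, 15, 10, 1, 11, 8, 5, 17, 13, 12, 9, 14, 7, 2, 6]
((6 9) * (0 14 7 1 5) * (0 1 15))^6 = (0 7)(14 15) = ((0 14 7 15)(1 5)(6 9))^6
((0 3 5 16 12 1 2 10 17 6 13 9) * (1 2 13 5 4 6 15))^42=(17)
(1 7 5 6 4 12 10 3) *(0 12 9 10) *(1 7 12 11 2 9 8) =(0 11 2 9 10 3 7 5 6 4 8 1 12) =[11, 12, 9, 7, 8, 6, 4, 5, 1, 10, 3, 2, 0]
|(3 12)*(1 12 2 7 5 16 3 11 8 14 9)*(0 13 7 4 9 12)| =20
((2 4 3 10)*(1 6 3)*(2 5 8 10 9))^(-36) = ((1 6 3 9 2 4)(5 8 10))^(-36) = (10)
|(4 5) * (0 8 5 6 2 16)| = 7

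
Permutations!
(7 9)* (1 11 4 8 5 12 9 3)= (1 11 4 8 5 12 9 7 3)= [0, 11, 2, 1, 8, 12, 6, 3, 5, 7, 10, 4, 9]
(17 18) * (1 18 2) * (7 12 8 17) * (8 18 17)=(1 17 2)(7 12 18)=[0, 17, 1, 3, 4, 5, 6, 12, 8, 9, 10, 11, 18, 13, 14, 15, 16, 2, 7]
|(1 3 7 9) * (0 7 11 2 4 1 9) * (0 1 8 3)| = 15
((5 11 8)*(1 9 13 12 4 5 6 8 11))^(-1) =(1 5 4 12 13 9)(6 8)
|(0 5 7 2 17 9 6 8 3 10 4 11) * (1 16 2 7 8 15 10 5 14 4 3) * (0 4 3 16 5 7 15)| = 66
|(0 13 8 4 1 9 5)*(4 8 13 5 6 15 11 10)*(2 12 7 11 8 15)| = |(0 5)(1 9 6 2 12 7 11 10 4)(8 15)| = 18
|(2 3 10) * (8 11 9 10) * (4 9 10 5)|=15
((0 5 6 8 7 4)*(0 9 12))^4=((0 5 6 8 7 4 9 12))^4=(0 7)(4 5)(6 9)(8 12)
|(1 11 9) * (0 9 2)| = 5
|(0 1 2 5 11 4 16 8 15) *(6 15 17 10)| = |(0 1 2 5 11 4 16 8 17 10 6 15)| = 12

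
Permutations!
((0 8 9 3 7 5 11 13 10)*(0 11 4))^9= (13)(0 9 7 4 8 3 5)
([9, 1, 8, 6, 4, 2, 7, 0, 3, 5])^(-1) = [7, 1, 5, 8, 4, 9, 3, 6, 2, 0]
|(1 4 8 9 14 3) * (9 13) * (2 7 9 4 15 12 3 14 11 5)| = 60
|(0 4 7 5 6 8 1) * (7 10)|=8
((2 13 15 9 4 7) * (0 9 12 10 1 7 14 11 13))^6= (0 15)(1 14)(2 13)(4 10)(7 11)(9 12)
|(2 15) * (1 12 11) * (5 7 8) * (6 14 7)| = 30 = |(1 12 11)(2 15)(5 6 14 7 8)|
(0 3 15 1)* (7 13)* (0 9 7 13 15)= [3, 9, 2, 0, 4, 5, 6, 15, 8, 7, 10, 11, 12, 13, 14, 1]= (0 3)(1 9 7 15)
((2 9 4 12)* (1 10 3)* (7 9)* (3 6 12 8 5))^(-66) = ((1 10 6 12 2 7 9 4 8 5 3))^(-66) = (12)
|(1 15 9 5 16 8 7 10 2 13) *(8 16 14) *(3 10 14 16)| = 9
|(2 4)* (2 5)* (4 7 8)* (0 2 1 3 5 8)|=6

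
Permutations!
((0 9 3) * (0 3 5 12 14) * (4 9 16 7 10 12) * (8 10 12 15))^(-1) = (0 14 12 7 16)(4 5 9)(8 15 10)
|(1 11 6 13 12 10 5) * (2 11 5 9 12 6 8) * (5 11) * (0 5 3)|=42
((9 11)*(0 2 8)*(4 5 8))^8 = ((0 2 4 5 8)(9 11))^8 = (11)(0 5 2 8 4)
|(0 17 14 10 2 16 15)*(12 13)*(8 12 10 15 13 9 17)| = |(0 8 12 9 17 14 15)(2 16 13 10)| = 28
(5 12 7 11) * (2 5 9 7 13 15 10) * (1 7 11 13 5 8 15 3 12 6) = [0, 7, 8, 12, 4, 6, 1, 13, 15, 11, 2, 9, 5, 3, 14, 10] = (1 7 13 3 12 5 6)(2 8 15 10)(9 11)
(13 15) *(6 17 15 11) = (6 17 15 13 11) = [0, 1, 2, 3, 4, 5, 17, 7, 8, 9, 10, 6, 12, 11, 14, 13, 16, 15]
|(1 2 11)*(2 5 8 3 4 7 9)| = |(1 5 8 3 4 7 9 2 11)| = 9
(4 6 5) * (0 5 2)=(0 5 4 6 2)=[5, 1, 0, 3, 6, 4, 2]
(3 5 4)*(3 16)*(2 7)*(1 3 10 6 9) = (1 3 5 4 16 10 6 9)(2 7) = [0, 3, 7, 5, 16, 4, 9, 2, 8, 1, 6, 11, 12, 13, 14, 15, 10]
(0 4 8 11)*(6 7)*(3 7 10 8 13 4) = (0 3 7 6 10 8 11)(4 13) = [3, 1, 2, 7, 13, 5, 10, 6, 11, 9, 8, 0, 12, 4]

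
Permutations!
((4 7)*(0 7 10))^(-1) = (0 10 4 7)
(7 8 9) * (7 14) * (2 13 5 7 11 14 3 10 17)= (2 13 5 7 8 9 3 10 17)(11 14)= [0, 1, 13, 10, 4, 7, 6, 8, 9, 3, 17, 14, 12, 5, 11, 15, 16, 2]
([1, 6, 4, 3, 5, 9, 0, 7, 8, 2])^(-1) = [6, 0, 9, 3, 2, 4, 1, 7, 8, 5]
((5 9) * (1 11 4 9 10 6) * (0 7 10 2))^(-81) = (0 2 5 9 4 11 1 6 10 7)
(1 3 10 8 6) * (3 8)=(1 8 6)(3 10)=[0, 8, 2, 10, 4, 5, 1, 7, 6, 9, 3]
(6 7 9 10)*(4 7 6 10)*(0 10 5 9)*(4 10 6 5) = (0 6 5 9 10 4 7) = [6, 1, 2, 3, 7, 9, 5, 0, 8, 10, 4]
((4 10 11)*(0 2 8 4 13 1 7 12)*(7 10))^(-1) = (0 12 7 4 8 2)(1 13 11 10)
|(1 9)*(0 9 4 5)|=|(0 9 1 4 5)|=5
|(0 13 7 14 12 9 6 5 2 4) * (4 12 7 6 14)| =|(0 13 6 5 2 12 9 14 7 4)| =10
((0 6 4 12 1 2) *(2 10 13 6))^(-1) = (0 2)(1 12 4 6 13 10)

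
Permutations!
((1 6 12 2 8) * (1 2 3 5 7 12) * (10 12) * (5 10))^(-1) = (1 6)(2 8)(3 12 10)(5 7) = ((1 6)(2 8)(3 10 12)(5 7))^(-1)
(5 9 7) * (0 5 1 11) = (0 5 9 7 1 11) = [5, 11, 2, 3, 4, 9, 6, 1, 8, 7, 10, 0]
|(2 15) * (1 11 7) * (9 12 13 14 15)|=6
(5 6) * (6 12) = (5 12 6) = [0, 1, 2, 3, 4, 12, 5, 7, 8, 9, 10, 11, 6]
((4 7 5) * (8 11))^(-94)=((4 7 5)(8 11))^(-94)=(11)(4 5 7)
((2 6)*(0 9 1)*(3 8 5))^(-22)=(0 1 9)(3 5 8)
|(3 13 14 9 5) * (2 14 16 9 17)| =|(2 14 17)(3 13 16 9 5)| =15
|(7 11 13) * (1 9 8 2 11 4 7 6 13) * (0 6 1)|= |(0 6 13 1 9 8 2 11)(4 7)|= 8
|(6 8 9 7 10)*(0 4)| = 10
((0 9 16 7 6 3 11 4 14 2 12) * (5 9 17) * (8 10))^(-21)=((0 17 5 9 16 7 6 3 11 4 14 2 12)(8 10))^(-21)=(0 7 14 5 3 12 16 4 17 6 2 9 11)(8 10)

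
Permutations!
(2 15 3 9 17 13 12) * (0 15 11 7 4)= (0 15 3 9 17 13 12 2 11 7 4)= [15, 1, 11, 9, 0, 5, 6, 4, 8, 17, 10, 7, 2, 12, 14, 3, 16, 13]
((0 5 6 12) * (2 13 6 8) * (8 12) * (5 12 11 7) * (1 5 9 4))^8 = ((0 12)(1 5 11 7 9 4)(2 13 6 8))^8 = (13)(1 11 9)(4 5 7)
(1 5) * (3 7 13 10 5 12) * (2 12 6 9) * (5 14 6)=(1 5)(2 12 3 7 13 10 14 6 9)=[0, 5, 12, 7, 4, 1, 9, 13, 8, 2, 14, 11, 3, 10, 6]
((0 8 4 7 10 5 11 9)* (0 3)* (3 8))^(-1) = ((0 3)(4 7 10 5 11 9 8))^(-1) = (0 3)(4 8 9 11 5 10 7)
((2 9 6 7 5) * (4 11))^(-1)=((2 9 6 7 5)(4 11))^(-1)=(2 5 7 6 9)(4 11)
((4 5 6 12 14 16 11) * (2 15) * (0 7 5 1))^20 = (16)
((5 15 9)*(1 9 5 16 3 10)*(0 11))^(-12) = (1 3 9 10 16)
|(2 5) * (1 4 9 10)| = 4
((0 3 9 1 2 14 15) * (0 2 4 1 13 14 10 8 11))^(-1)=(0 11 8 10 2 15 14 13 9 3)(1 4)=((0 3 9 13 14 15 2 10 8 11)(1 4))^(-1)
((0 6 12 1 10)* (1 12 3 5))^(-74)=((12)(0 6 3 5 1 10))^(-74)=(12)(0 1 3)(5 6 10)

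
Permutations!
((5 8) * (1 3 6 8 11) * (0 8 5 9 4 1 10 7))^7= ((0 8 9 4 1 3 6 5 11 10 7))^7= (0 5 4 7 6 9 10 3 8 11 1)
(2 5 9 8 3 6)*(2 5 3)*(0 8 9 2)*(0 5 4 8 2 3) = (9)(0 2)(3 6 4 8 5) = [2, 1, 0, 6, 8, 3, 4, 7, 5, 9]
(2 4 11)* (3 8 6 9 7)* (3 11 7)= (2 4 7 11)(3 8 6 9)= [0, 1, 4, 8, 7, 5, 9, 11, 6, 3, 10, 2]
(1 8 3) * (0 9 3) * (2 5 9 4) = (0 4 2 5 9 3 1 8) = [4, 8, 5, 1, 2, 9, 6, 7, 0, 3]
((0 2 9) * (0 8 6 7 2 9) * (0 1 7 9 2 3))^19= ((0 2 1 7 3)(6 9 8))^19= (0 3 7 1 2)(6 9 8)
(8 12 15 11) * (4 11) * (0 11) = (0 11 8 12 15 4) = [11, 1, 2, 3, 0, 5, 6, 7, 12, 9, 10, 8, 15, 13, 14, 4]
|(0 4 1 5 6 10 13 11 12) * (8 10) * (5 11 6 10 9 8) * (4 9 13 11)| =18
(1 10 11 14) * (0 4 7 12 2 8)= (0 4 7 12 2 8)(1 10 11 14)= [4, 10, 8, 3, 7, 5, 6, 12, 0, 9, 11, 14, 2, 13, 1]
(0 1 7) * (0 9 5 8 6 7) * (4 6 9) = (0 1)(4 6 7)(5 8 9) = [1, 0, 2, 3, 6, 8, 7, 4, 9, 5]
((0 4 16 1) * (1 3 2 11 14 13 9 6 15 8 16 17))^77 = ((0 4 17 1)(2 11 14 13 9 6 15 8 16 3))^77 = (0 4 17 1)(2 8 9 11 16 6 14 3 15 13)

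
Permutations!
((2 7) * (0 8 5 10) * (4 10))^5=((0 8 5 4 10)(2 7))^5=(10)(2 7)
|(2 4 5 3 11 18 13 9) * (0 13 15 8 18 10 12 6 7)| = |(0 13 9 2 4 5 3 11 10 12 6 7)(8 18 15)| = 12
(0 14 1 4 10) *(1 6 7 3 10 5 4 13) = (0 14 6 7 3 10)(1 13)(4 5) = [14, 13, 2, 10, 5, 4, 7, 3, 8, 9, 0, 11, 12, 1, 6]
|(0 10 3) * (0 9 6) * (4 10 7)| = |(0 7 4 10 3 9 6)| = 7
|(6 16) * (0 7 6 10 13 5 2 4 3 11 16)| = |(0 7 6)(2 4 3 11 16 10 13 5)| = 24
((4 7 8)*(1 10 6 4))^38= ((1 10 6 4 7 8))^38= (1 6 7)(4 8 10)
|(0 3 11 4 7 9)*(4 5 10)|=8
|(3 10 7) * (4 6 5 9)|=12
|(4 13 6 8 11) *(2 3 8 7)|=|(2 3 8 11 4 13 6 7)|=8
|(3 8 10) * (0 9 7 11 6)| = 15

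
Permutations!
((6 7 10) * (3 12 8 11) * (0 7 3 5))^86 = ((0 7 10 6 3 12 8 11 5))^86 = (0 12 7 8 10 11 6 5 3)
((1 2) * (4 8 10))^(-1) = (1 2)(4 10 8)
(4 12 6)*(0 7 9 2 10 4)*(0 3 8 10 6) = (0 7 9 2 6 3 8 10 4 12) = [7, 1, 6, 8, 12, 5, 3, 9, 10, 2, 4, 11, 0]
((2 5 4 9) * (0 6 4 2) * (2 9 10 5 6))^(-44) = ((0 2 6 4 10 5 9))^(-44) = (0 5 4 2 9 10 6)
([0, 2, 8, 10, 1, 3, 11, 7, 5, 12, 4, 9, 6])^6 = [0, 4, 1, 5, 10, 8, 9, 7, 2, 6, 3, 12, 11]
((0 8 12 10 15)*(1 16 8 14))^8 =((0 14 1 16 8 12 10 15))^8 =(16)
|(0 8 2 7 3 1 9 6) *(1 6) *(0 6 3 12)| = |(0 8 2 7 12)(1 9)| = 10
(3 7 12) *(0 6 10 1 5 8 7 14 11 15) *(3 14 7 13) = (0 6 10 1 5 8 13 3 7 12 14 11 15) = [6, 5, 2, 7, 4, 8, 10, 12, 13, 9, 1, 15, 14, 3, 11, 0]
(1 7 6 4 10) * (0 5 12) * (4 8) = (0 5 12)(1 7 6 8 4 10) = [5, 7, 2, 3, 10, 12, 8, 6, 4, 9, 1, 11, 0]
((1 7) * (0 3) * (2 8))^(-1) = (0 3)(1 7)(2 8)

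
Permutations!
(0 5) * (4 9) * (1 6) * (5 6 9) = (0 6 1 9 4 5) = [6, 9, 2, 3, 5, 0, 1, 7, 8, 4]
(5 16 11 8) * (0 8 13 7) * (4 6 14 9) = (0 8 5 16 11 13 7)(4 6 14 9) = [8, 1, 2, 3, 6, 16, 14, 0, 5, 4, 10, 13, 12, 7, 9, 15, 11]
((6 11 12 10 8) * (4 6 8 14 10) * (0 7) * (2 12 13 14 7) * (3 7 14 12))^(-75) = (0 2 3 7)(10 14)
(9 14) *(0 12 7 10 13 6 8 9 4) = (0 12 7 10 13 6 8 9 14 4) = [12, 1, 2, 3, 0, 5, 8, 10, 9, 14, 13, 11, 7, 6, 4]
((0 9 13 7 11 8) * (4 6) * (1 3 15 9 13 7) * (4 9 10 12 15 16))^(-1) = (0 8 11 7 9 6 4 16 3 1 13)(10 15 12)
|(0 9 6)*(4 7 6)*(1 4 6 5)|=12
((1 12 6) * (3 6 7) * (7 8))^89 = ((1 12 8 7 3 6))^89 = (1 6 3 7 8 12)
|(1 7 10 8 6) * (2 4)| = 10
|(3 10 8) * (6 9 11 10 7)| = 7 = |(3 7 6 9 11 10 8)|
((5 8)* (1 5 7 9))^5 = (9)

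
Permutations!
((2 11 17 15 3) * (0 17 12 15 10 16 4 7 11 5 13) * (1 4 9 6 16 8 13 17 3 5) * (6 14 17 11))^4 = (0 4 9 8 2 6 17)(1 16 10 3 7 14 13)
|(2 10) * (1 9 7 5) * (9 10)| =6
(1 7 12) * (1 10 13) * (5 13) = [0, 7, 2, 3, 4, 13, 6, 12, 8, 9, 5, 11, 10, 1] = (1 7 12 10 5 13)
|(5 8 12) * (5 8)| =|(8 12)| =2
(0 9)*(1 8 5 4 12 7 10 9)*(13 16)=[1, 8, 2, 3, 12, 4, 6, 10, 5, 0, 9, 11, 7, 16, 14, 15, 13]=(0 1 8 5 4 12 7 10 9)(13 16)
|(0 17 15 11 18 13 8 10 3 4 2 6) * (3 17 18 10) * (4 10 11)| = 11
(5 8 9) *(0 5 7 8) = [5, 1, 2, 3, 4, 0, 6, 8, 9, 7] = (0 5)(7 8 9)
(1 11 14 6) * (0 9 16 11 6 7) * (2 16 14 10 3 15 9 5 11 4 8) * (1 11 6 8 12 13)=(0 5 6 11 10 3 15 9 14 7)(1 8 2 16 4 12 13)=[5, 8, 16, 15, 12, 6, 11, 0, 2, 14, 3, 10, 13, 1, 7, 9, 4]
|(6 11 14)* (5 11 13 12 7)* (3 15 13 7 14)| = |(3 15 13 12 14 6 7 5 11)| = 9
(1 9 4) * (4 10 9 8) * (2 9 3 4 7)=(1 8 7 2 9 10 3 4)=[0, 8, 9, 4, 1, 5, 6, 2, 7, 10, 3]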